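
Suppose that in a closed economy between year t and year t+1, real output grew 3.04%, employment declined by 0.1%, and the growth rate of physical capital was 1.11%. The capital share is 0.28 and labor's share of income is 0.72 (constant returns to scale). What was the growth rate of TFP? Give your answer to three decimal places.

2.801%

Labor's share = 1 − 0.28 = 0.72.
Physical capital: 0.28 × 1.11 = 0.3108 pp.
Employment: 0.72 × (-0.1) = -0.072 pp.
TFP growth = 3.04 − 0.2388 = 2.8012%.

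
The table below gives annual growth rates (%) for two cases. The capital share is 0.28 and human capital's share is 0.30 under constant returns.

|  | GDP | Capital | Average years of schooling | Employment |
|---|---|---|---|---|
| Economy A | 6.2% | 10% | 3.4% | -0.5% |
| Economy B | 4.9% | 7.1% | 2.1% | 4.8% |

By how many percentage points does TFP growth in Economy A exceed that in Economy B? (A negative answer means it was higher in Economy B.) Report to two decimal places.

2.32 percentage points

Labor's share = 1 − 0.28 − 0.3 = 0.42.
Economy A: TFP = 6.2 − 2.8 − 1.02 + 0.21 = 2.59%.
Economy B: TFP = 4.9 − 1.988 − 0.63 − 2.016 = 0.266%.
Difference = 2.59 − (0.266) = 2.324 pp.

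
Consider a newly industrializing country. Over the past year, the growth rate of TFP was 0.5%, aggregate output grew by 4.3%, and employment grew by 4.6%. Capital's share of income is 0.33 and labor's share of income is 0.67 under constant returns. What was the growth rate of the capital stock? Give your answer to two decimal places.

Labor's share = 1 − 0.33 = 0.67.
gY = gA + 0.67×4.6 + 0.33×g.
0.33×g = 4.3 − 0.5 − 3.082 = 0.718.
g = 0.718 / 0.33 = 2.1758%.

2.18%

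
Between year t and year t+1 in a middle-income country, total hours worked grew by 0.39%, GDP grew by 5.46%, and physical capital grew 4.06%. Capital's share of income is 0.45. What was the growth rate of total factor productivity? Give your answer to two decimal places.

Total factor productivity grew 3.42%.

Labor's share = 1 − 0.45 = 0.55.
Physical capital: 0.45 × 4.06 = 1.827 pp.
Total hours worked: 0.55 × 0.39 = 0.2145 pp.
TFP growth = 5.46 − 2.0415 = 3.4185%.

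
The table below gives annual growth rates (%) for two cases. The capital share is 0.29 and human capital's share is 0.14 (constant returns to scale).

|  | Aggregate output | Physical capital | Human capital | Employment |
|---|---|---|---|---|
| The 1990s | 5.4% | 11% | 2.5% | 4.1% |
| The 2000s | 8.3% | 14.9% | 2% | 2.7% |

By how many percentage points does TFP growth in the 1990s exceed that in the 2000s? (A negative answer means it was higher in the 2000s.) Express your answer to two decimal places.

-2.64 percentage points

Labor's share = 1 − 0.29 − 0.14 = 0.57.
The 1990s: TFP = 5.4 − 3.19 − 0.35 − 2.337 = -0.477%.
The 2000s: TFP = 8.3 − 4.321 − 0.28 − 1.539 = 2.16%.
Difference = -0.477 − (2.16) = -2.637 pp.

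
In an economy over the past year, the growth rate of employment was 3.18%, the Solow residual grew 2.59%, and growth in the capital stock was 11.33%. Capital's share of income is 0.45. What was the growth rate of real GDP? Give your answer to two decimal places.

Labor's share = 1 − 0.45 = 0.55.
The capital stock: 0.45 × 11.33 = 5.0985 pp.
Employment: 0.55 × 3.18 = 1.749 pp.
Output growth = 2.59 + 6.8475 = 9.4375%.

9.44%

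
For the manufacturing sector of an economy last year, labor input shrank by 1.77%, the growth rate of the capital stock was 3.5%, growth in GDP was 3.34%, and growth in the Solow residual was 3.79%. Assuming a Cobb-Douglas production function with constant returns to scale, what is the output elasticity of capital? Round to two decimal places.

The output elasticity of capital is 0.25.

gY = gA + α·gK + (1−α)·gL, so gY − gA − gL = α(gK − gL).
3.34 − 3.79 + 1.77 = α × (3.5 − (-1.77)).
1.32 = 5.27 α, so α = 0.2505.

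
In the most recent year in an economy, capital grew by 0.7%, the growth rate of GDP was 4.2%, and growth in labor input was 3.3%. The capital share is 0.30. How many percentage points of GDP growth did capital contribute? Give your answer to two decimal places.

0.21 percentage points

Contribution = share × growth = 0.3 × 0.7 = 0.21 pp.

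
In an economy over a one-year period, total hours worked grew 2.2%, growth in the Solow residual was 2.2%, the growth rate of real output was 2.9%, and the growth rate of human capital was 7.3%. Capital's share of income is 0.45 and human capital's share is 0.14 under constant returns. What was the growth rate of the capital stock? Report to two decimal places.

-2.72%

Labor's share = 1 − 0.45 − 0.14 = 0.41.
gY = gA + 0.14×7.3 + 0.41×2.2 + 0.45×g.
0.45×g = 2.9 − 2.2 − 1.924 = -1.224.
g = -1.224 / 0.45 = -2.72%.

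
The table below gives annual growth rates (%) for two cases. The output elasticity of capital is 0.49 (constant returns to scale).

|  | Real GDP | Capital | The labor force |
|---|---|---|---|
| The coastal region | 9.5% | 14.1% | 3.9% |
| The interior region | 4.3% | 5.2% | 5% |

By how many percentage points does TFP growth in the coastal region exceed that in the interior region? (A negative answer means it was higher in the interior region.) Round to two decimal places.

1.40 percentage points

Labor's share = 1 − 0.49 = 0.51.
The coastal region: TFP = 9.5 − 6.909 − 1.989 = 0.602%.
The interior region: TFP = 4.3 − 2.548 − 2.55 = -0.798%.
Difference = 0.602 − (-0.798) = 1.4 pp.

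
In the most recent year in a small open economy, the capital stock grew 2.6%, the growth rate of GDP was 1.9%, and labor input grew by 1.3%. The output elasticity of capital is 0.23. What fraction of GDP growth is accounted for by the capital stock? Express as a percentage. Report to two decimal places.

31.47%

The capital stock contributed 0.23 × 2.6 = 0.598 pp.
Share of growth = 0.598 / 1.9 × 100 = 31.4737%.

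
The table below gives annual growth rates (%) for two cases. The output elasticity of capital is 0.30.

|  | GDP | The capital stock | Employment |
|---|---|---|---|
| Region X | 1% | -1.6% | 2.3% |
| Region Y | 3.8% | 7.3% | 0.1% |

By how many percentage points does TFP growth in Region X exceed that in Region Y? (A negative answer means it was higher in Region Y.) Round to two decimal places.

Labor's share = 1 − 0.3 = 0.7.
Region X: TFP = 1 + 0.48 − 1.61 = -0.13%.
Region Y: TFP = 3.8 − 2.19 − 0.07 = 1.54%.
Difference = -0.13 − (1.54) = -1.67 pp.

-1.67 percentage points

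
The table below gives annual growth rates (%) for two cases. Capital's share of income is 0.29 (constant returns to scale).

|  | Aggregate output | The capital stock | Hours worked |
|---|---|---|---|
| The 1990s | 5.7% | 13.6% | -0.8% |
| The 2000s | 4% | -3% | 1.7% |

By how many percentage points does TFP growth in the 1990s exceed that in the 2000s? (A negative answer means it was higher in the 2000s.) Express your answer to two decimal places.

Labor's share = 1 − 0.29 = 0.71.
The 1990s: TFP = 5.7 − 3.944 + 0.568 = 2.324%.
The 2000s: TFP = 4 + 0.87 − 1.207 = 3.663%.
Difference = 2.324 − (3.663) = -1.339 pp.

-1.34 percentage points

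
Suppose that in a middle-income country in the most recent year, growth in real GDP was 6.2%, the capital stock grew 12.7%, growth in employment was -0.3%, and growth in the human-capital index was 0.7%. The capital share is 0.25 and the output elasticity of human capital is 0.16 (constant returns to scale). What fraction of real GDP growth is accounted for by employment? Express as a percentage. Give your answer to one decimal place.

Employment accounted for -2.9% of growth.

Labor's share = 1 − 0.25 − 0.16 = 0.59.
Employment contributed 0.59 × (-0.3) = -0.177 pp.
Share of growth = -0.177 / 6.2 × 100 = -2.855%.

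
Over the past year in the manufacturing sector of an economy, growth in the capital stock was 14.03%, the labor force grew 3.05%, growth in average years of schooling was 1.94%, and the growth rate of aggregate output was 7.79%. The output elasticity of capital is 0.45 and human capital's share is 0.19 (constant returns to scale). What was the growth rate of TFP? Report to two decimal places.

Labor's share = 1 − 0.45 − 0.19 = 0.36.
The capital stock: 0.45 × 14.03 = 6.3135 pp.
Average years of schooling: 0.19 × 1.94 = 0.3686 pp.
The labor force: 0.36 × 3.05 = 1.098 pp.
TFP growth = 7.79 − 7.7801 = 0.0099%.

TFP grew 0.01%.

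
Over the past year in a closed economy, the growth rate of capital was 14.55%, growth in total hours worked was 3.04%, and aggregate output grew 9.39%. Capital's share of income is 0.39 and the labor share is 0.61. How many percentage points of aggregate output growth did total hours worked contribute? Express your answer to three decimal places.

Labor's share = 1 − 0.39 = 0.61.
Contribution = share × growth = 0.61 × 3.04 = 1.8544 pp.

1.854 pp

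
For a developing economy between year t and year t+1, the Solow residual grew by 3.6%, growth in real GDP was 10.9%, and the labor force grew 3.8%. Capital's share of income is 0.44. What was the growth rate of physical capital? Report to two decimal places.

Physical capital growth was 11.75%.

Labor's share = 1 − 0.44 = 0.56.
gY = gA + 0.56×3.8 + 0.44×g.
0.44×g = 10.9 − 3.6 − 2.128 = 5.172.
g = 5.172 / 0.44 = 11.7545%.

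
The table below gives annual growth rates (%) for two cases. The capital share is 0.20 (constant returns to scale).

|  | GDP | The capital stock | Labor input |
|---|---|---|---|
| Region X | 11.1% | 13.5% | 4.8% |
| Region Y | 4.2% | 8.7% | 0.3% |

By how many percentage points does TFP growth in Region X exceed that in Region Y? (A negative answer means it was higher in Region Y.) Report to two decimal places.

2.34 percentage points

Labor's share = 1 − 0.2 = 0.8.
Region X: TFP = 11.1 − 2.7 − 3.84 = 4.56%.
Region Y: TFP = 4.2 − 1.74 − 0.24 = 2.22%.
Difference = 4.56 − (2.22) = 2.34 pp.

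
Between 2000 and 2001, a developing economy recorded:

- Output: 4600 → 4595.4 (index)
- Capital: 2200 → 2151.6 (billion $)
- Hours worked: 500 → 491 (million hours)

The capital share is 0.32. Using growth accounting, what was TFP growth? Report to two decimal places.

Output growth = (4595.4 − 4600) / 4600 = -0.1%.
Capital growth = (2151.6 − 2200) / 2200 = -2.2%.
Hours worked growth = (491 − 500) / 500 = -1.8%.
Labor's share = 1 − 0.32 = 0.68.
Capital: 0.32 × (-2.2) = -0.704 pp.
Hours worked: 0.68 × (-1.8) = -1.224 pp.
TFP growth = -0.1 + 1.928 = 1.828%.

1.83%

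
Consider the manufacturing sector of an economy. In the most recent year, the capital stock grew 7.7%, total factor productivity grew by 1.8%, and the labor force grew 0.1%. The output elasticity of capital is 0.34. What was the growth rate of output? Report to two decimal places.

Output grew 4.48%.

Labor's share = 1 − 0.34 = 0.66.
The capital stock: 0.34 × 7.7 = 2.618 pp.
The labor force: 0.66 × 0.1 = 0.066 pp.
Output growth = 1.8 + 2.684 = 4.484%.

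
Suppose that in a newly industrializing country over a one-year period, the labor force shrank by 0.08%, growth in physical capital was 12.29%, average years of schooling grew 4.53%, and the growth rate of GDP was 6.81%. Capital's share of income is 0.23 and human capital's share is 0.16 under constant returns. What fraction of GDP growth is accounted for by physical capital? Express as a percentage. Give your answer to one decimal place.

Physical capital contributed 0.23 × 12.29 = 2.8267 pp.
Share of growth = 2.8267 / 6.81 × 100 = 41.508%.

Physical capital accounted for 41.5% of growth.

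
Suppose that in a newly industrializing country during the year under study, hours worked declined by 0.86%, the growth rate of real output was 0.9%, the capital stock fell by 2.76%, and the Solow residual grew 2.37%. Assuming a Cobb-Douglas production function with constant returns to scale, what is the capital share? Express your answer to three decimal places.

gY = gA + α·gK + (1−α)·gL, so gY − gA − gL = α(gK − gL).
0.9 − 2.37 + 0.86 = α × (-2.76 − (-0.86)).
-0.61 = -1.9 α, so α = 0.32105.

0.321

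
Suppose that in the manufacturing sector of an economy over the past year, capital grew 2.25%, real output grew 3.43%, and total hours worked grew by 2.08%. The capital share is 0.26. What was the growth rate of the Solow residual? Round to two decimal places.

Labor's share = 1 − 0.26 = 0.74.
Capital: 0.26 × 2.25 = 0.585 pp.
Total hours worked: 0.74 × 2.08 = 1.5392 pp.
TFP growth = 3.43 − 2.1242 = 1.3058%.

1.31%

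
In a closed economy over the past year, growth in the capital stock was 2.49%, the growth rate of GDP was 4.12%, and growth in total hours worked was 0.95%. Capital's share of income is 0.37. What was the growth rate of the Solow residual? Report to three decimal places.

The Solow residual grew 2.600%.

Labor's share = 1 − 0.37 = 0.63.
The capital stock: 0.37 × 2.49 = 0.9213 pp.
Total hours worked: 0.63 × 0.95 = 0.5985 pp.
TFP growth = 4.12 − 1.5198 = 2.6002%.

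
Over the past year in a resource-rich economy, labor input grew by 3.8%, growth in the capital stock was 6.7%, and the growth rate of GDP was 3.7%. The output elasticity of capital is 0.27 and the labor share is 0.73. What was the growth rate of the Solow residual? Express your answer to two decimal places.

Labor's share = 1 − 0.27 = 0.73.
The capital stock: 0.27 × 6.7 = 1.809 pp.
Labor input: 0.73 × 3.8 = 2.774 pp.
TFP growth = 3.7 − 4.583 = -0.883%.

-0.88%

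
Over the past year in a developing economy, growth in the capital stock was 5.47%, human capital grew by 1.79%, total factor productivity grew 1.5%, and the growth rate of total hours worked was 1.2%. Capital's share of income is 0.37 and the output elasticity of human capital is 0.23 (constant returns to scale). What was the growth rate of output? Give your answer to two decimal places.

4.42%

Labor's share = 1 − 0.37 − 0.23 = 0.4.
The capital stock: 0.37 × 5.47 = 2.0239 pp.
Human capital: 0.23 × 1.79 = 0.4117 pp.
Total hours worked: 0.4 × 1.2 = 0.48 pp.
Output growth = 1.5 + 2.9156 = 4.4156%.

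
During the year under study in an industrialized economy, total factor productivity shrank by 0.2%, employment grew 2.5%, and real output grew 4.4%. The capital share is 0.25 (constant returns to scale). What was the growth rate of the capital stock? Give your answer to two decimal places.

Labor's share = 1 − 0.25 = 0.75.
gY = gA + 0.75×2.5 + 0.25×g.
0.25×g = 4.4 + 0.2 − 1.875 = 2.725.
g = 2.725 / 0.25 = 10.9%.

The capital stock grew 10.90%.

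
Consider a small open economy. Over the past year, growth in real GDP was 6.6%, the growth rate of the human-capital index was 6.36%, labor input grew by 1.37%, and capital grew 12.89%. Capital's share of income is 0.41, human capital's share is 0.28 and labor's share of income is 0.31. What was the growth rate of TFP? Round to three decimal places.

-0.890%

Labor's share = 1 − 0.41 − 0.28 = 0.31.
Capital: 0.41 × 12.89 = 5.2849 pp.
The human-capital index: 0.28 × 6.36 = 1.7808 pp.
Labor input: 0.31 × 1.37 = 0.4247 pp.
TFP growth = 6.6 − 7.4904 = -0.8904%.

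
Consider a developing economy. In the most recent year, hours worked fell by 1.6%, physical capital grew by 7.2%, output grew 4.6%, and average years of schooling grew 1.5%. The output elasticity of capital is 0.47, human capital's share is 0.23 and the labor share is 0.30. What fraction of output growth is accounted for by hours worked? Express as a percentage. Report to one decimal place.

Labor's share = 1 − 0.47 − 0.23 = 0.3.
Hours worked contributed 0.3 × (-1.6) = -0.48 pp.
Share of growth = -0.48 / 4.6 × 100 = -10.435%.

-10.4%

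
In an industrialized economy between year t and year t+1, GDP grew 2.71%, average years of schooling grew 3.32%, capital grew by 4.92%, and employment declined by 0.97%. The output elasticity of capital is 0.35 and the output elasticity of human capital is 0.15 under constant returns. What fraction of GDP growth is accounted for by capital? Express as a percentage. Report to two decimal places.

63.54%

Capital contributed 0.35 × 4.92 = 1.722 pp.
Share of growth = 1.722 / 2.71 × 100 = 63.5424%.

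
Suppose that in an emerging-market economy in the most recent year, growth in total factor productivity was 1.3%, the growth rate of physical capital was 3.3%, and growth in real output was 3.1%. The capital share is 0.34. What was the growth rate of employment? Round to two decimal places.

Labor's share = 1 − 0.34 = 0.66.
gY = gA + 0.34×3.3 + 0.66×g.
0.66×g = 3.1 − 1.3 − 1.122 = 0.678.
g = 0.678 / 0.66 = 1.0273%.

Employment growth was 1.03%.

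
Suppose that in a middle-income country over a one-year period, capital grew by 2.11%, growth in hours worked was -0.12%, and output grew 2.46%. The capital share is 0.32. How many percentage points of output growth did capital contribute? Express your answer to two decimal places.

0.68 percentage points

Contribution = share × growth = 0.32 × 2.11 = 0.6752 pp.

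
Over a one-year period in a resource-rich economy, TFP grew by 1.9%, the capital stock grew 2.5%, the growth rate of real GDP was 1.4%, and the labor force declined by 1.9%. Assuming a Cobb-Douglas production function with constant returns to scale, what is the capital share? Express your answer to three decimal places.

0.318

gY = gA + α·gK + (1−α)·gL, so gY − gA − gL = α(gK − gL).
1.4 − 1.9 + 1.9 = α × (2.5 − (-1.9)).
1.4 = 4.4 α, so α = 0.31818.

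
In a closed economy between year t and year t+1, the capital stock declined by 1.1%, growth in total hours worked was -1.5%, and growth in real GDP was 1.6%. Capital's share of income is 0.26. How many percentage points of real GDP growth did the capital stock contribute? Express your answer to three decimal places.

-0.286 percentage points

Contribution = share × growth = 0.26 × (-1.1) = -0.286 pp.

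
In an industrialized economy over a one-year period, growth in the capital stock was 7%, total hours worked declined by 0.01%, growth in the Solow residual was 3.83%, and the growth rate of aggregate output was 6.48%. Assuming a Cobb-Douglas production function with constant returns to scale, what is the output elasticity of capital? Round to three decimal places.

0.379

gY = gA + α·gK + (1−α)·gL, so gY − gA − gL = α(gK − gL).
6.48 − 3.83 + 0.01 = α × (7 − (-0.01)).
2.66 = 7.01 α, so α = 0.37946.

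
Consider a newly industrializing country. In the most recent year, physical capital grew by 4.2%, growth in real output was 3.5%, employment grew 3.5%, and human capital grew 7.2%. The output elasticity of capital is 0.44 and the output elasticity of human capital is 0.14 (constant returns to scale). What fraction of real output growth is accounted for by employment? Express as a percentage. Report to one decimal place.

Labor's share = 1 − 0.44 − 0.14 = 0.42.
Employment contributed 0.42 × 3.5 = 1.47 pp.
Share of growth = 1.47 / 3.5 × 100 = 42%.

Employment accounted for 42.0% of growth.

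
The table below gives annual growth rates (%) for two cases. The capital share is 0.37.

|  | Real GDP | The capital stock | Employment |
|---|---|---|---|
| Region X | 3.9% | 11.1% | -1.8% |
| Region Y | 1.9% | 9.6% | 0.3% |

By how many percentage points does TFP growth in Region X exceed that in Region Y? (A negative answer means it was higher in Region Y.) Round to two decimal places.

Labor's share = 1 − 0.37 = 0.63.
Region X: TFP = 3.9 − 4.107 + 1.134 = 0.927%.
Region Y: TFP = 1.9 − 3.552 − 0.189 = -1.841%.
Difference = 0.927 − (-1.841) = 2.768 pp.

2.77 percentage points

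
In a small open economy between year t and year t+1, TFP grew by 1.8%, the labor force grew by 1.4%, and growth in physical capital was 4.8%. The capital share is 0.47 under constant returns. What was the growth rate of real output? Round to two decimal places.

4.80%

Labor's share = 1 − 0.47 = 0.53.
Physical capital: 0.47 × 4.8 = 2.256 pp.
The labor force: 0.53 × 1.4 = 0.742 pp.
Output growth = 1.8 + 2.998 = 4.798%.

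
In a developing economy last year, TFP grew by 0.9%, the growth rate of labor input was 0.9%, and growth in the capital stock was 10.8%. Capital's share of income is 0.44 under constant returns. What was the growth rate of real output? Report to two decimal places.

Labor's share = 1 − 0.44 = 0.56.
The capital stock: 0.44 × 10.8 = 4.752 pp.
Labor input: 0.56 × 0.9 = 0.504 pp.
Output growth = 0.9 + 5.256 = 6.156%.

Real output growth was 6.16%.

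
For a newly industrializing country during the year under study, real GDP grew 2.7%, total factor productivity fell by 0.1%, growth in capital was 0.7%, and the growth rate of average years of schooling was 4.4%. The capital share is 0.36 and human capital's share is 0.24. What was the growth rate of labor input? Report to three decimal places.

3.730%

Labor's share = 1 − 0.36 − 0.24 = 0.4.
gY = gA + 0.36×0.7 + 0.24×4.4 + 0.4×g.
0.4×g = 2.7 + 0.1 − 1.308 = 1.492.
g = 1.492 / 0.4 = 3.73%.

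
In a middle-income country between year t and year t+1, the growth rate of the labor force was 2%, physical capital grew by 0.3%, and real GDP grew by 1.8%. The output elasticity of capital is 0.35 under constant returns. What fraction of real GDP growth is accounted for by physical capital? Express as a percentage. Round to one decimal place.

Physical capital contributed 0.35 × 0.3 = 0.105 pp.
Share of growth = 0.105 / 1.8 × 100 = 5.833%.

5.8%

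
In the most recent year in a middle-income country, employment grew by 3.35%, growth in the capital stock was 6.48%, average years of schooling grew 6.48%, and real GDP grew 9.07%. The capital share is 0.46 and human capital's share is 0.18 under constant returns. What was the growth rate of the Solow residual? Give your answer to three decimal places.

Labor's share = 1 − 0.46 − 0.18 = 0.36.
The capital stock: 0.46 × 6.48 = 2.9808 pp.
Average years of schooling: 0.18 × 6.48 = 1.1664 pp.
Employment: 0.36 × 3.35 = 1.206 pp.
TFP growth = 9.07 − 5.3532 = 3.7168%.

The Solow residual grew 3.717%.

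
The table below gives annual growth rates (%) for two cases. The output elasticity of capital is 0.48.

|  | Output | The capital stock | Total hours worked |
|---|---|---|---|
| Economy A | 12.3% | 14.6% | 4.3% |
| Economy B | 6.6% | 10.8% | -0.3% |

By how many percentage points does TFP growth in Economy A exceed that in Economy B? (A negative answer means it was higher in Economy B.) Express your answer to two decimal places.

Labor's share = 1 − 0.48 = 0.52.
Economy A: TFP = 12.3 − 7.008 − 2.236 = 3.056%.
Economy B: TFP = 6.6 − 5.184 + 0.156 = 1.572%.
Difference = 3.056 − (1.572) = 1.484 pp.

1.48 percentage points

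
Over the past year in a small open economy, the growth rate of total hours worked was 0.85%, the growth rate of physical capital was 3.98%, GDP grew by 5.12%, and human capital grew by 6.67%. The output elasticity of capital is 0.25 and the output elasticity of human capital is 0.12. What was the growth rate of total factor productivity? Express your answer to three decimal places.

Labor's share = 1 − 0.25 − 0.12 = 0.63.
Physical capital: 0.25 × 3.98 = 0.995 pp.
Human capital: 0.12 × 6.67 = 0.8004 pp.
Total hours worked: 0.63 × 0.85 = 0.5355 pp.
TFP growth = 5.12 − 2.3309 = 2.7891%.

2.789%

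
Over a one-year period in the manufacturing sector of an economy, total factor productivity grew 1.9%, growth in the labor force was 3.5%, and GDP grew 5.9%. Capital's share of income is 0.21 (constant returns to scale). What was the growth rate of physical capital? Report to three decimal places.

5.881%

Labor's share = 1 − 0.21 = 0.79.
gY = gA + 0.79×3.5 + 0.21×g.
0.21×g = 5.9 − 1.9 − 2.765 = 1.235.
g = 1.235 / 0.21 = 5.88095%.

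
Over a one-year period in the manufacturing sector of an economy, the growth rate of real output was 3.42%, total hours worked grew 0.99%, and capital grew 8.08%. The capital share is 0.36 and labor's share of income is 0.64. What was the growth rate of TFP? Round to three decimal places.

Labor's share = 1 − 0.36 = 0.64.
Capital: 0.36 × 8.08 = 2.9088 pp.
Total hours worked: 0.64 × 0.99 = 0.6336 pp.
TFP growth = 3.42 − 3.5424 = -0.1224%.

-0.122%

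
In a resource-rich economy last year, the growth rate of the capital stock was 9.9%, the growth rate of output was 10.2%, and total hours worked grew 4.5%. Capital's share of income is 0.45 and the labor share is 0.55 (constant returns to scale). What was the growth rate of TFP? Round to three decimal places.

Labor's share = 1 − 0.45 = 0.55.
The capital stock: 0.45 × 9.9 = 4.455 pp.
Total hours worked: 0.55 × 4.5 = 2.475 pp.
TFP growth = 10.2 − 6.93 = 3.27%.

3.270%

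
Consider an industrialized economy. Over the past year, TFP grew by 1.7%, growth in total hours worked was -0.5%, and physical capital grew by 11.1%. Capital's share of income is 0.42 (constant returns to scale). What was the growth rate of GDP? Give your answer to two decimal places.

Labor's share = 1 − 0.42 = 0.58.
Physical capital: 0.42 × 11.1 = 4.662 pp.
Total hours worked: 0.58 × (-0.5) = -0.29 pp.
Output growth = 1.7 + 4.372 = 6.072%.

6.07%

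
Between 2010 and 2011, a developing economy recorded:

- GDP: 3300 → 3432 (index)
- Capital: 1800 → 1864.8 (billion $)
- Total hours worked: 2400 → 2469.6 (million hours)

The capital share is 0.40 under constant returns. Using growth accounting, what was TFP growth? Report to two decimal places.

0.82%

GDP growth = (3432 − 3300) / 3300 = 4%.
Capital growth = (1864.8 − 1800) / 1800 = 3.6%.
Total hours worked growth = (2469.6 − 2400) / 2400 = 2.9%.
Labor's share = 1 − 0.4 = 0.6.
Capital: 0.4 × 3.6 = 1.44 pp.
Total hours worked: 0.6 × 2.9 = 1.74 pp.
TFP growth = 4 − 3.18 = 0.82%.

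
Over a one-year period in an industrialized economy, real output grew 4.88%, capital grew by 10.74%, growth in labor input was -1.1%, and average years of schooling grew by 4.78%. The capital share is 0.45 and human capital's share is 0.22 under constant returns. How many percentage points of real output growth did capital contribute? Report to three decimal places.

Contribution = share × growth = 0.45 × 10.74 = 4.833 pp.

4.833 pp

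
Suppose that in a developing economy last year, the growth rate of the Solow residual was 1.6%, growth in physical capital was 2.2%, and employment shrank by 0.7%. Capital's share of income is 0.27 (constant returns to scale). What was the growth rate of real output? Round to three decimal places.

Real output grew 1.683%.

Labor's share = 1 − 0.27 = 0.73.
Physical capital: 0.27 × 2.2 = 0.594 pp.
Employment: 0.73 × (-0.7) = -0.511 pp.
Output growth = 1.6 + 0.083 = 1.683%.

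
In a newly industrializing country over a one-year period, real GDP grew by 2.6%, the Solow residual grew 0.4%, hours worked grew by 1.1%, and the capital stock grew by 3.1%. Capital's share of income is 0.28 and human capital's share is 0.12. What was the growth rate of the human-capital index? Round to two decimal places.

Labor's share = 1 − 0.28 − 0.12 = 0.6.
gY = gA + 0.28×3.1 + 0.6×1.1 + 0.12×g.
0.12×g = 2.6 − 0.4 − 1.528 = 0.672.
g = 0.672 / 0.12 = 5.6%.

5.60%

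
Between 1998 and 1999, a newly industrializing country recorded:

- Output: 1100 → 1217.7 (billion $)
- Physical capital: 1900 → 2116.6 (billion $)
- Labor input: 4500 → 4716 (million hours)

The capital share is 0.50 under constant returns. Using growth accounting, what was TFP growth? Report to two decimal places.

Output growth = (1217.7 − 1100) / 1100 = 10.7%.
Physical capital growth = (2116.6 − 1900) / 1900 = 11.4%.
Labor input growth = (4716 − 4500) / 4500 = 4.8%.
Labor's share = 1 − 0.5 = 0.5.
Physical capital: 0.5 × 11.4 = 5.7 pp.
Labor input: 0.5 × 4.8 = 2.4 pp.
TFP growth = 10.7 − 8.1 = 2.6%.

TFP grew 2.60%.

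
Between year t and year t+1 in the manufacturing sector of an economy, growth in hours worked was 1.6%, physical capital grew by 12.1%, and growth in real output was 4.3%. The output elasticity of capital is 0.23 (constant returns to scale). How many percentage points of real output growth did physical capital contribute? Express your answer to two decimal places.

2.78 percentage points

Contribution = share × growth = 0.23 × 12.1 = 2.783 pp.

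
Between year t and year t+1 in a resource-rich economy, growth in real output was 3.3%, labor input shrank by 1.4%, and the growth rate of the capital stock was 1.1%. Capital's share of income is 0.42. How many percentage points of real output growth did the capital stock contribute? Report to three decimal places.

Contribution = share × growth = 0.42 × 1.1 = 0.462 pp.

0.462 percentage points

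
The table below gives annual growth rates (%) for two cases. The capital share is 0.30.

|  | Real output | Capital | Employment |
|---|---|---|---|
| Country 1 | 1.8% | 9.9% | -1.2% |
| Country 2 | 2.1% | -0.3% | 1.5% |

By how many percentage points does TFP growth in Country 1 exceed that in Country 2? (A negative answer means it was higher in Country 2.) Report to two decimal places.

Labor's share = 1 − 0.3 = 0.7.
Country 1: TFP = 1.8 − 2.97 + 0.84 = -0.33%.
Country 2: TFP = 2.1 + 0.09 − 1.05 = 1.14%.
Difference = -0.33 − (1.14) = -1.47 pp.

-1.47 percentage points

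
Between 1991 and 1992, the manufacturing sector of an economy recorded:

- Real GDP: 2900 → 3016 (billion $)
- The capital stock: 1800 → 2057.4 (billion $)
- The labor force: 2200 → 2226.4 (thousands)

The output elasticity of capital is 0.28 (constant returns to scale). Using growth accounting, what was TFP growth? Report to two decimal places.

-0.87%

Real GDP growth = (3016 − 2900) / 2900 = 4%.
The capital stock growth = (2057.4 − 1800) / 1800 = 14.3%.
The labor force growth = (2226.4 − 2200) / 2200 = 1.2%.
Labor's share = 1 − 0.28 = 0.72.
The capital stock: 0.28 × 14.3 = 4.004 pp.
The labor force: 0.72 × 1.2 = 0.864 pp.
TFP growth = 4 − 4.868 = -0.868%.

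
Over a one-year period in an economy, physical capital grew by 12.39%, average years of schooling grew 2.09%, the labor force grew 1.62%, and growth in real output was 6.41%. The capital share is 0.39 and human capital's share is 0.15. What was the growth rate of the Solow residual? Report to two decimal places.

Labor's share = 1 − 0.39 − 0.15 = 0.46.
Physical capital: 0.39 × 12.39 = 4.8321 pp.
Average years of schooling: 0.15 × 2.09 = 0.3135 pp.
The labor force: 0.46 × 1.62 = 0.7452 pp.
TFP growth = 6.41 − 5.8908 = 0.5192%.

The Solow residual growth was 0.52%.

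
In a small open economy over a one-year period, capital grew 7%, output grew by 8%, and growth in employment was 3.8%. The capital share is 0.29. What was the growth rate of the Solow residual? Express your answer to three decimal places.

Labor's share = 1 − 0.29 = 0.71.
Capital: 0.29 × 7 = 2.03 pp.
Employment: 0.71 × 3.8 = 2.698 pp.
TFP growth = 8 − 4.728 = 3.272%.

The Solow residual growth was 3.272%.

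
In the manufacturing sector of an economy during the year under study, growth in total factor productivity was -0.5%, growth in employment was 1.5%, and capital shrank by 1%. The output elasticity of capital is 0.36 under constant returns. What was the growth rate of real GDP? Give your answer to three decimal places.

0.100%

Labor's share = 1 − 0.36 = 0.64.
Capital: 0.36 × (-1) = -0.36 pp.
Employment: 0.64 × 1.5 = 0.96 pp.
Output growth = -0.5 + 0.6 = 0.1%.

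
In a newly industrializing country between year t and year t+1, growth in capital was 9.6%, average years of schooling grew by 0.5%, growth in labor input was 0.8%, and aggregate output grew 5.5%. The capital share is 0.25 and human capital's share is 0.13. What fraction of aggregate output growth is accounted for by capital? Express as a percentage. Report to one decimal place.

Capital accounted for 43.6% of growth.

Capital contributed 0.25 × 9.6 = 2.4 pp.
Share of growth = 2.4 / 5.5 × 100 = 43.636%.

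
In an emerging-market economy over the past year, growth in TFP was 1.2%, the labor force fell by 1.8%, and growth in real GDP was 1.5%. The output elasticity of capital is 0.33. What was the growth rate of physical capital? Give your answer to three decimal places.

Physical capital grew 4.564%.

Labor's share = 1 − 0.33 = 0.67.
gY = gA + 0.67×(-1.8) + 0.33×g.
0.33×g = 1.5 − 1.2 + 1.206 = 1.506.
g = 1.506 / 0.33 = 4.56364%.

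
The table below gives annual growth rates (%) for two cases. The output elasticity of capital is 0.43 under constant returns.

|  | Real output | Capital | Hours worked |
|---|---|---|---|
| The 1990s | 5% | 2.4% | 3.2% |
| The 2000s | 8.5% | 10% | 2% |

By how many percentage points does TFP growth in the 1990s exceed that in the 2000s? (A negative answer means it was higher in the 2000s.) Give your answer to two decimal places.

Labor's share = 1 − 0.43 = 0.57.
The 1990s: TFP = 5 − 1.032 − 1.824 = 2.144%.
The 2000s: TFP = 8.5 − 4.3 − 1.14 = 3.06%.
Difference = 2.144 − (3.06) = -0.916 pp.

-0.92 percentage points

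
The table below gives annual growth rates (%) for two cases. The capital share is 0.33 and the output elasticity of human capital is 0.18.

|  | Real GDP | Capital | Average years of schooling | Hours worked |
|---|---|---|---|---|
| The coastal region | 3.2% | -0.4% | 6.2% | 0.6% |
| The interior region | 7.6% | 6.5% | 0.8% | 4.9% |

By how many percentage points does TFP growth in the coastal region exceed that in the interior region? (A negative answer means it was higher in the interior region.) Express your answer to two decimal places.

Labor's share = 1 − 0.33 − 0.18 = 0.49.
The coastal region: TFP = 3.2 + 0.132 − 1.116 − 0.294 = 1.922%.
The interior region: TFP = 7.6 − 2.145 − 0.144 − 2.401 = 2.91%.
Difference = 1.922 − (2.91) = -0.988 pp.

-0.99 percentage points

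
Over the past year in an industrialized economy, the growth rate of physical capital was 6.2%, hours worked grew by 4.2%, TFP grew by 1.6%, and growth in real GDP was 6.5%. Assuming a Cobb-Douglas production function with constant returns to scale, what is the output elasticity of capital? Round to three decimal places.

α = 0.350

gY = gA + α·gK + (1−α)·gL, so gY − gA − gL = α(gK − gL).
6.5 − 1.6 − 4.2 = α × (6.2 − 4.2).
0.7 = 2 α, so α = 0.35.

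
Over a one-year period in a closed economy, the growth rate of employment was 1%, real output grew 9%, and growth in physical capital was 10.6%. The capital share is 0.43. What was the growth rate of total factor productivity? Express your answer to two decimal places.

Labor's share = 1 − 0.43 = 0.57.
Physical capital: 0.43 × 10.6 = 4.558 pp.
Employment: 0.57 × 1 = 0.57 pp.
TFP growth = 9 − 5.128 = 3.872%.

3.87%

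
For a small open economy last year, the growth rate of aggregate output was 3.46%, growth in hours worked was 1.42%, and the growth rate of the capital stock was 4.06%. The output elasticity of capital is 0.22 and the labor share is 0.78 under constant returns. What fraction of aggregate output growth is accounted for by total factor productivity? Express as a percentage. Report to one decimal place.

Labor's share = 1 − 0.22 = 0.78.
The capital stock: 0.22 × 4.06 = 0.8932 pp.
Hours worked: 0.78 × 1.42 = 1.1076 pp.
TFP growth = 3.46 − 2.0008 = 1.4592%.
TFP share of growth = 1.4592 / 3.46 × 100 = 42.173%.

Total factor productivity accounted for 42.2% of growth.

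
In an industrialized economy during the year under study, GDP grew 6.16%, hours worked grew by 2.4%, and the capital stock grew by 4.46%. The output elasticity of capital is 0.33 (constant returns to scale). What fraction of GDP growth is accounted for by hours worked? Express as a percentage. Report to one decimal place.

Labor's share = 1 − 0.33 = 0.67.
Hours worked contributed 0.67 × 2.4 = 1.608 pp.
Share of growth = 1.608 / 6.16 × 100 = 26.104%.

Hours worked accounted for 26.1% of growth.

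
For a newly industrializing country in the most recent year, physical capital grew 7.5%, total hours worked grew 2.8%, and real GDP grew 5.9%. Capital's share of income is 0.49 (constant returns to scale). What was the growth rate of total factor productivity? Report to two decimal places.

Labor's share = 1 − 0.49 = 0.51.
Physical capital: 0.49 × 7.5 = 3.675 pp.
Total hours worked: 0.51 × 2.8 = 1.428 pp.
TFP growth = 5.9 − 5.103 = 0.797%.

0.80%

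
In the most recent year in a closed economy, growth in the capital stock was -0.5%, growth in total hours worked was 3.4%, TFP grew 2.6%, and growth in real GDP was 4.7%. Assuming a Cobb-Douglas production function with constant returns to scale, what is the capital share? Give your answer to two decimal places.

α = 0.33

gY = gA + α·gK + (1−α)·gL, so gY − gA − gL = α(gK − gL).
4.7 − 2.6 − 3.4 = α × (-0.5 − 3.4).
-1.3 = -3.9 α, so α = 0.3333.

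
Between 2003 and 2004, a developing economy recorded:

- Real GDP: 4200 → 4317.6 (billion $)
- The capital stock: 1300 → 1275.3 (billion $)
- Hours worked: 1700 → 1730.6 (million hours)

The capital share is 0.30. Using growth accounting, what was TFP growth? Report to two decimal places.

2.11%

Real GDP growth = (4317.6 − 4200) / 4200 = 2.8%.
The capital stock growth = (1275.3 − 1300) / 1300 = -1.9%.
Hours worked growth = (1730.6 − 1700) / 1700 = 1.8%.
Labor's share = 1 − 0.3 = 0.7.
The capital stock: 0.3 × (-1.9) = -0.57 pp.
Hours worked: 0.7 × 1.8 = 1.26 pp.
TFP growth = 2.8 − 0.69 = 2.11%.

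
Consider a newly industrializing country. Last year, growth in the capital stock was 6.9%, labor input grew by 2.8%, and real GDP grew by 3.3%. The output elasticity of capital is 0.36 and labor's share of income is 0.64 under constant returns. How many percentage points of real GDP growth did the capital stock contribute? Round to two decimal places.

Contribution = share × growth = 0.36 × 6.9 = 2.484 pp.

2.48 pp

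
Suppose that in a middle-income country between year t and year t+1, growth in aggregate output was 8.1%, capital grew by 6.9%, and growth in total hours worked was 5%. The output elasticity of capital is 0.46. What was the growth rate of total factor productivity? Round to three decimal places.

Labor's share = 1 − 0.46 = 0.54.
Capital: 0.46 × 6.9 = 3.174 pp.
Total hours worked: 0.54 × 5 = 2.7 pp.
TFP growth = 8.1 − 5.874 = 2.226%.

Total factor productivity grew 2.226%.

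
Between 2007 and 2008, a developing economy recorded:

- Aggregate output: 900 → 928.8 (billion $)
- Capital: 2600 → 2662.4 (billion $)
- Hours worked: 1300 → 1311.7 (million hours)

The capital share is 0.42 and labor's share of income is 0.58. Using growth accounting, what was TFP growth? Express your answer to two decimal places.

1.67%

Aggregate output growth = (928.8 − 900) / 900 = 3.2%.
Capital growth = (2662.4 − 2600) / 2600 = 2.4%.
Hours worked growth = (1311.7 − 1300) / 1300 = 0.9%.
Labor's share = 1 − 0.42 = 0.58.
Capital: 0.42 × 2.4 = 1.008 pp.
Hours worked: 0.58 × 0.9 = 0.522 pp.
TFP growth = 3.2 − 1.53 = 1.67%.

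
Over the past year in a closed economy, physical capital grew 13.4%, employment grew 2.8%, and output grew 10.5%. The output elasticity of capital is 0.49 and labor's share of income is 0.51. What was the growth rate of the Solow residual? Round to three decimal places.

Labor's share = 1 − 0.49 = 0.51.
Physical capital: 0.49 × 13.4 = 6.566 pp.
Employment: 0.51 × 2.8 = 1.428 pp.
TFP growth = 10.5 − 7.994 = 2.506%.

2.506%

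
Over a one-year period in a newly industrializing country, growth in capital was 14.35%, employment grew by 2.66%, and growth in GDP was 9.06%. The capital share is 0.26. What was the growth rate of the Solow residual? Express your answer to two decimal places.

Labor's share = 1 − 0.26 = 0.74.
Capital: 0.26 × 14.35 = 3.731 pp.
Employment: 0.74 × 2.66 = 1.9684 pp.
TFP growth = 9.06 − 5.6994 = 3.3606%.

3.36%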